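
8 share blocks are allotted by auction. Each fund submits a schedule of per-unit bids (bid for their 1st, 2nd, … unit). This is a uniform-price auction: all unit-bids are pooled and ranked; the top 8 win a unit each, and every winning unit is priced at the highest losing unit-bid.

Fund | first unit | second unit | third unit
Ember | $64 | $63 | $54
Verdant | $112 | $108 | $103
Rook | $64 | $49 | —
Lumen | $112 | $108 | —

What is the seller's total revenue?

All unit-bids, highest first — top 8: 112 (Verdant-1), 112 (Lumen-1), 108 (Verdant-2), 108 (Lumen-2), 103 (Verdant-3), 64 (Ember-1), 64 (Rook-1), 63 (Ember-2)
Highest rejected unit-bid = $54.
Allocation: Ember 2, Lumen 2, Rook 1, Verdant 3. Every unit priced at $54.
Revenue = 8 × 54 = $432.

Total revenue: $432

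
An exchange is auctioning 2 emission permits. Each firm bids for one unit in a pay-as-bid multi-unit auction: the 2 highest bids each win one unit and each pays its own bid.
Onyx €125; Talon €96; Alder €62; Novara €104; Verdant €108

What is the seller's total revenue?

Total revenue: €233

Bids ranked high→low: 125 (Onyx), 108 (Verdant), 104 (Novara), 96 (Talon), …
Top 2: Onyx, Verdant.
Total revenue = 125 + 108 = €233.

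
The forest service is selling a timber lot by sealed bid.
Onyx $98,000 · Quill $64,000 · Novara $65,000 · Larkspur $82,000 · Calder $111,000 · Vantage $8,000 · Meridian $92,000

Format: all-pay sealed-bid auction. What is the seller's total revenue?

All-pay sealed-bid auction: the highest bidder wins the item, but every bidder pays their own bid.
Bids in order: 111,000 (Calder) > 98,000 (Onyx) > 92,000 (Meridian) > 82,000 (Larkspur) > 65,000 (Novara) > 64,000 (Quill) > …
Every bidder forfeits their bid regardless of winning.
Revenue = 98,000 + 64,000 + 65,000 + 82,000 + 111,000 + 8,000 + 92,000 = $520,000.

Total revenue: $520,000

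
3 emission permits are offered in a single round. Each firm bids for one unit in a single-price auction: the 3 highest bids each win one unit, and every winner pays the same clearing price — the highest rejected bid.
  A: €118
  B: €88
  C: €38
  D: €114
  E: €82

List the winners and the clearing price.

Ordering the bids: 118 (A), 114 (D), 88 (B), 82 (E), 38 (C)
Top 3: A, D, B.
First losing bid is E's €82, which sets the uniform price.

A, D, B; each pays €82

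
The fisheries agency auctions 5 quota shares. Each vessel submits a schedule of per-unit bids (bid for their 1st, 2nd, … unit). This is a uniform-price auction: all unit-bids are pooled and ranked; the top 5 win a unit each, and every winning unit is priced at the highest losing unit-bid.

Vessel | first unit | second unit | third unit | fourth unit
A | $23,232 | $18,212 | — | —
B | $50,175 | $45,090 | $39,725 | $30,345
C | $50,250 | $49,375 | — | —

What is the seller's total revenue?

Total revenue: $151,725

Pooled unit-bids ranked (top 5): 50,250 (C-1), 50,175 (B-1), 49,375 (C-2), 45,090 (B-2), 39,725 (B-3)
Highest rejected unit-bid = $30,345.
Allocation: B 3, C 2. Every unit priced at $30,345.
Revenue = 5 × 30,345 = $151,725.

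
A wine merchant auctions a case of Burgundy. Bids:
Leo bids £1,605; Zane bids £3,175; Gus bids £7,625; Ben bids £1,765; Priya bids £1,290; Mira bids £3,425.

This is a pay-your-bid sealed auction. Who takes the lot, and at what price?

Sorting bids: 7,625 (Gus) > 3,425 (Mira) > 3,175 (Zane) > 1,765 (Ben) > 1,605 (Leo) > 1,290 (Priya)
First-price: Gus pays what they bid, £7,625.

Gus pays £7,625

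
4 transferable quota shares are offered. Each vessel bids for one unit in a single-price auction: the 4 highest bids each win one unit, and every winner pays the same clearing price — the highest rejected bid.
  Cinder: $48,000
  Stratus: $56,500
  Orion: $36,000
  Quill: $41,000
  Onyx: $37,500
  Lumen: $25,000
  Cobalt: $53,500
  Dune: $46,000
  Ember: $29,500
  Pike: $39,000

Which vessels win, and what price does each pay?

Stratus, Cobalt, Cinder, Dune; each pays $41,000

Sorting: 56,500 (Stratus), 53,500 (Cobalt), 48,000 (Cinder), 46,000 (Dune), 41,000 (Quill), 39,000 (Pike), …
Winners (4 units): Stratus, Cobalt, Cinder, Dune.
Clearing price = highest rejected bid = $41,000.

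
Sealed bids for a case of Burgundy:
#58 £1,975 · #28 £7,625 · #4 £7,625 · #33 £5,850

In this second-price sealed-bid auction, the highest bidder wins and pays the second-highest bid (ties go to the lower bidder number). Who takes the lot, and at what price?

#4 pays £7,625

Bids ranked: 7,625 (#4) > 7,625 (#28) > 5,850 (#33) > 1,975 (#58)
Tie at £7,625 → #4 wins by tie-break.
Second-price: #4 pays #28's bid of £7,625.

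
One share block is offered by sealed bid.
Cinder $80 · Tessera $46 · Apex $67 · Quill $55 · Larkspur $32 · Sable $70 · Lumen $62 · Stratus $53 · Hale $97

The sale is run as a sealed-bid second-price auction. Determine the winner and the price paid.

Hale pays $80

Rule: the highest bidder wins and pays the second-highest bid.
Bids in order: 97 (Hale) > 80 (Cinder) > 70 (Sable) > 67 (Apex) > 62 (Lumen) > 55 (Quill) > …
Hale wins with the highest bid; price is set by the runner-up at $80.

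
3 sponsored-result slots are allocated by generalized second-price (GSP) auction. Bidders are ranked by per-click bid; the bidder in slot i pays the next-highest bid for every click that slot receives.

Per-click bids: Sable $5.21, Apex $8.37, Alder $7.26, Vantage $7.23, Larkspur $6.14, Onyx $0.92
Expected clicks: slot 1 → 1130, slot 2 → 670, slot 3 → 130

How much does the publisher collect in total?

Total revenue: $13846.10

Per-click bids in order: $8.37 (Apex) > $7.26 (Alder) > $7.23 (Vantage) > $6.14 (Larkspur) > …
Slot 1: Apex pays $7.26 × 1130 = $8203.80
Slot 2: Alder pays $7.23 × 670 = $4844.10
Slot 3: Vantage pays $6.14 × 130 = $798.20
Total = $13846.10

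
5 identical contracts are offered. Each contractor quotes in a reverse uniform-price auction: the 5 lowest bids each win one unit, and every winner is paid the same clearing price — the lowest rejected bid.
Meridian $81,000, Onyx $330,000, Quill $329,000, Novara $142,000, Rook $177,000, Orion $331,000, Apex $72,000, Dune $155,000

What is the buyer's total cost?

Ordering the bids: 72,000 (Apex), 81,000 (Meridian), 142,000 (Novara), 155,000 (Dune), 177,000 (Rook), 329,000 (Quill), 330,000 (Onyx), …
Winners (5 units): Apex, Meridian, Novara, Dune, Rook.
Clearing price = lowest rejected bid = $329,000.
Total cost = 5 × $329,000 = $1,645,000.

Total cost: $1,645,000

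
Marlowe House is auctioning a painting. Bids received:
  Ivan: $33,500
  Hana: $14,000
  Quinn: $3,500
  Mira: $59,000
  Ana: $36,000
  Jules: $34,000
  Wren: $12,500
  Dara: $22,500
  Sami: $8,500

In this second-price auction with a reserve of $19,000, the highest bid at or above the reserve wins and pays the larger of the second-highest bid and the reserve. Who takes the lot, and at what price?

Mira pays $36,000

Sorting bids: 59,000 (Mira) > 36,000 (Ana) > 34,000 (Jules) > 33,500 (Ivan) > 22,500 (Dara) > 14,000 (Hana) > …
Highest eligible bid: Mira at $59,000.
max(second-highest $36,000, reserve $19,000) = $36,000; the reserve does not bind.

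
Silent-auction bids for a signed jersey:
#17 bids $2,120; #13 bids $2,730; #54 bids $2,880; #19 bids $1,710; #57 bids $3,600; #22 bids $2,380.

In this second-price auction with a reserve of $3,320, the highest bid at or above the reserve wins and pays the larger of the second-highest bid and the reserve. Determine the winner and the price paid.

Bids ranked: 3,600 (#57) > 2,880 (#54) > 2,730 (#13) > 2,380 (#22) > 2,120 (#17) > 1,710 (#19)
#57 has the top bid at or above the reserve ($3,600).
max(second-highest $2,880, reserve $3,320) = $3,320.

#57 pays $3,320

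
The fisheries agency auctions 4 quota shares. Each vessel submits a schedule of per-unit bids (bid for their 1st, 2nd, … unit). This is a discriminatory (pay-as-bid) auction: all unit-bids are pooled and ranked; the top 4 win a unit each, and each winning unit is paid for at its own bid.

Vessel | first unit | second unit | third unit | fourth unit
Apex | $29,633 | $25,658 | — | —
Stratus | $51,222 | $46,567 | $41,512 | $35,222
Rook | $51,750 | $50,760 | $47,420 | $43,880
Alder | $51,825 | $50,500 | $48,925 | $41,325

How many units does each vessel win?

Alder 1, Rook 2, Stratus 1

Merging the schedules and taking the best 4: 51,825 (Alder-1), 51,750 (Rook-1), 51,222 (Stratus-1), 50,760 (Rook-2)
Next rejected bid: $50,500 (not a price — pay-as-bid).
Allocation: Alder 1, Rook 2, Stratus 1.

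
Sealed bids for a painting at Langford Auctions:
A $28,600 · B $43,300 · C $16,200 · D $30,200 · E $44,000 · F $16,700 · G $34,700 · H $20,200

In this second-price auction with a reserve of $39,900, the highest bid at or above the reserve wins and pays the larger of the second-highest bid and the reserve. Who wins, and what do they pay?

Sorting bids: 44,000 (E) > 43,300 (B) > 34,700 (G) > 30,200 (D) > 28,600 (A) > 20,200 (H) > …
E has the top bid at or above the reserve ($44,000).
Second-highest bid $43,300 exceeds the reserve $39,900 → payment $43,300.

E pays $43,300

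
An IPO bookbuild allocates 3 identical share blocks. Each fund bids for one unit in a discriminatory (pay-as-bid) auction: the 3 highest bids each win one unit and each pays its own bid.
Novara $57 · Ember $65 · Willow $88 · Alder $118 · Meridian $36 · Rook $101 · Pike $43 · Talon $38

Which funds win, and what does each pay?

Alder $118, Rook $101, Willow $88

Bids ranked high→low: 118 (Alder), 101 (Rook), 88 (Willow), 65 (Ember), 57 (Novara), …
Top 3: Alder, Rook, Willow.
Each winner pays its own bid: Alder $118, Rook $101, Willow $88.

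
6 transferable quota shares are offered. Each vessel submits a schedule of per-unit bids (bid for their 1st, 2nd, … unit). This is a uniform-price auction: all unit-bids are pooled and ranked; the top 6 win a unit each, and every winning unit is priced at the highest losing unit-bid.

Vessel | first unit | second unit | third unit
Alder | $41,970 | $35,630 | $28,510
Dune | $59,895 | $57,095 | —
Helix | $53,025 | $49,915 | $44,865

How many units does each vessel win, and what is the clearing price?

Alder 1, Dune 2, Helix 3; clearing price $35,630

Merging the schedules and taking the best 6: 59,895 (Dune-1), 57,095 (Dune-2), 53,025 (Helix-1), 49,915 (Helix-2), 44,865 (Helix-3), 41,970 (Alder-1)
Highest rejected unit-bid = $35,630.
Allocation: Alder 1, Dune 2, Helix 3.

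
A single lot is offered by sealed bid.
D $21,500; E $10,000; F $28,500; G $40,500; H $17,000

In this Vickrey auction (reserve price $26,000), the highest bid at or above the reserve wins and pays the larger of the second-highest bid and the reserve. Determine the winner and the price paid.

G pays $28,500

Vickrey auction (reserve price $26,000): the highest bid at or above the reserve wins and pays the larger of the second-highest bid and the reserve.
Bids in order: 40,500 (G) > 28,500 (F) > 21,500 (D) > 17,000 (H) > 10,000 (E)
Highest eligible bid: G at $40,500.
max(second-highest $28,500, reserve $26,000) = $28,500; the reserve does not bind.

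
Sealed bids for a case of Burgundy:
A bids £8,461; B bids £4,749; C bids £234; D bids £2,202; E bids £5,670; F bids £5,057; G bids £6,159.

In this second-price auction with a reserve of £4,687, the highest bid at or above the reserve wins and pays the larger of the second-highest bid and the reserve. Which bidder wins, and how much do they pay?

Bids in order: 8,461 (A) > 6,159 (G) > 5,670 (E) > 5,057 (F) > 4,749 (B) > 2,202 (D) > …
A has the top bid at or above the reserve (£8,461).
Second-highest bid £6,159 exceeds the reserve £4,687 → payment £6,159.

A pays £6,159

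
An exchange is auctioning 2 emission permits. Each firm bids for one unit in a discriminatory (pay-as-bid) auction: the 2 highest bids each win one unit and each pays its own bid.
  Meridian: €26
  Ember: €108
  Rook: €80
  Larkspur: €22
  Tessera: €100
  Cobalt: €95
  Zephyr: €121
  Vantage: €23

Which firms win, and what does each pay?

Sorting: 121 (Zephyr), 108 (Ember), 100 (Tessera), 95 (Cobalt), …
Top 2: Zephyr, Ember.
Each winner pays its own bid: Zephyr €121, Ember €108.

Zephyr €121, Ember €108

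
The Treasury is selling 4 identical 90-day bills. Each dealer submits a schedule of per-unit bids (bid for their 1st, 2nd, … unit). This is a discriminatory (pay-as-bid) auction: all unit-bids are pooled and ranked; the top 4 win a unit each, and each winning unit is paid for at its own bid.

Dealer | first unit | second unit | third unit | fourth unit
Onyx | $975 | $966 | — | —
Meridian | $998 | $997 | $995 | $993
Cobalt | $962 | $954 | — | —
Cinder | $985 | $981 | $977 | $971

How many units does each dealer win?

Merging the schedules and taking the best 4: 998 (Meridian-1), 997 (Meridian-2), 995 (Meridian-3), 993 (Meridian-4)
Next rejected bid: $985 (not a price — pay-as-bid).
Allocation: Meridian 4.

Meridian 4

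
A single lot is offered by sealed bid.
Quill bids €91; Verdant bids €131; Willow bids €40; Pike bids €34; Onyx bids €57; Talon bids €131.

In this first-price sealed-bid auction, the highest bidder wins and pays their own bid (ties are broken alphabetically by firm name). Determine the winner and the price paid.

Bids in order: 131 (Talon) > 131 (Verdant) > 91 (Quill) > 57 (Onyx) > 40 (Willow) > 34 (Pike)
Talon and Verdant tie at €131; tie-break gives it to Talon.
Talon is highest → pays own bid, €131.

Talon pays €131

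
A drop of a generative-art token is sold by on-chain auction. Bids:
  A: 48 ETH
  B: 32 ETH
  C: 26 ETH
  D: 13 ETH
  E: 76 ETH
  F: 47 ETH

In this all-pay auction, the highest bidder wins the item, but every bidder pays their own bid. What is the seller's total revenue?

All-pay auction: the highest bidder wins the item, but every bidder pays their own bid.
Sorting bids: 76 (E) > 48 (A) > 47 (F) > 32 (B) > 26 (C) > 13 (D)
Every bidder forfeits their bid regardless of winning.
Revenue = 48 + 32 + 26 + 13 + 76 + 47 = 242 ETH.

Total revenue: 242 ETH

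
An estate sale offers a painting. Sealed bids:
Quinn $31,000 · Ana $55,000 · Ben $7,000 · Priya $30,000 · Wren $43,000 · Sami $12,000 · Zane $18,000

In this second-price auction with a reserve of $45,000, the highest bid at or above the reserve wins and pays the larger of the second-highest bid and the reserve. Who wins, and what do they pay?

Ana pays $45,000

Second-price auction with a reserve of $45,000: the highest bid at or above the reserve wins and pays the larger of the second-highest bid and the reserve.
Bids in order: 55,000 (Ana) > 43,000 (Wren) > 31,000 (Quinn) > 30,000 (Priya) > 18,000 (Zane) > 12,000 (Sami) > …
Highest eligible bid: Ana at $55,000.
max(second-highest $43,000, reserve $45,000) = $45,000.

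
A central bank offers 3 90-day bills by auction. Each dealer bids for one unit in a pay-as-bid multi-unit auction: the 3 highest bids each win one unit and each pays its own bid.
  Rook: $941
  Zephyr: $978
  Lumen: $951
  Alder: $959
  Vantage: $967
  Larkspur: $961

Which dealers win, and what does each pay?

Ordering the bids: 978 (Zephyr), 967 (Vantage), 961 (Larkspur), 959 (Alder), 951 (Lumen), …
Winners (3 units): Zephyr, Vantage, Larkspur.
Each winner pays its own bid: Zephyr $978, Vantage $967, Larkspur $961.

Zephyr $978, Vantage $967, Larkspur $961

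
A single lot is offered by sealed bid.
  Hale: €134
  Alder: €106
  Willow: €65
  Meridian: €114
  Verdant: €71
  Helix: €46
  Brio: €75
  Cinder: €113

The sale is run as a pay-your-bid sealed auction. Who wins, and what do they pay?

Hale pays €134

Sorting bids: 134 (Hale) > 114 (Meridian) > 113 (Cinder) > 106 (Alder) > 75 (Brio) > 71 (Verdant) > …
Hale has the highest bid and pays exactly that: €134.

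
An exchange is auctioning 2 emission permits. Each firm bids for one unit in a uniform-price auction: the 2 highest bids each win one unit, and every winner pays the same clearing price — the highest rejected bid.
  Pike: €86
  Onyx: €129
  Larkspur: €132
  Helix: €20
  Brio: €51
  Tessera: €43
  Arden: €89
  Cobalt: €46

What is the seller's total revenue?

Total revenue: €178

Bids ranked high→low: 132 (Larkspur), 129 (Onyx), 89 (Arden), 86 (Pike), …
Top 2: Larkspur, Onyx.
Highest unsuccessful bid: €89 → clearing price.
Total revenue = 2 × €89 = €178.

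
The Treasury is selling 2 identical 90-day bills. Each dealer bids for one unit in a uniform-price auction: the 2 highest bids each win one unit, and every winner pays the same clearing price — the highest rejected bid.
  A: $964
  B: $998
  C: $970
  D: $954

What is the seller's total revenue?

Total revenue: $1,928

Bids ranked high→low: 998 (B), 970 (C), 964 (A), 954 (D)
Top 2: B, C.
Clearing price = highest rejected bid = $964.
Total revenue = 2 × $964 = $1,928.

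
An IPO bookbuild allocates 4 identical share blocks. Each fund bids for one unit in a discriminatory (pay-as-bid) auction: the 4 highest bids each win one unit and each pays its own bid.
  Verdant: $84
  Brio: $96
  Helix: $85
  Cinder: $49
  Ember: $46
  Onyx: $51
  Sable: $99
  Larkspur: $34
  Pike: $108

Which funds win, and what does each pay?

Sorting: 108 (Pike), 99 (Sable), 96 (Brio), 85 (Helix), 84 (Verdant), 51 (Onyx), …
The 4 highest are Pike, Sable, Brio, Helix.
Each winner pays its own bid: Pike $108, Sable $99, Brio $96, Helix $85.

Pike $108, Sable $99, Brio $96, Helix $85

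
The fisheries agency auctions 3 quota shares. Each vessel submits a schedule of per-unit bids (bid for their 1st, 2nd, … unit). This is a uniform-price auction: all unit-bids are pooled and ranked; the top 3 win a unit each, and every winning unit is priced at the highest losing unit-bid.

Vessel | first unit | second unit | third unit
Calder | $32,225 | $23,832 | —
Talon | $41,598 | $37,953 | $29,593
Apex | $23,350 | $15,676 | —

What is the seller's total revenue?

Total revenue: $88,779

All unit-bids, highest first — top 3: 41,598 (Talon-1), 37,953 (Talon-2), 32,225 (Calder-1)
The (k+1)-th unit-bid is $29,593.
Allocation: Calder 1, Talon 2. Every unit priced at $29,593.
Revenue = 3 × 29,593 = $88,779.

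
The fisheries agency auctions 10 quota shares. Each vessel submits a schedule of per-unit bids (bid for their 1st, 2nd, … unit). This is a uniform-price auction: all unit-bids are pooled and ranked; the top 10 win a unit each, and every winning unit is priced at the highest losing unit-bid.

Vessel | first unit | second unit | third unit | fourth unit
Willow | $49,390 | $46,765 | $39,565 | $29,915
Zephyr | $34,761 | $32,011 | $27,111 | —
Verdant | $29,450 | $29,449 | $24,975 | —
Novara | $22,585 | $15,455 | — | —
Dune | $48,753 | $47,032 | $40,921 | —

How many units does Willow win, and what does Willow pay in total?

Willow: 4 units, pays $117,796

All unit-bids, highest first — top 10: 49,390 (Willow-1), 48,753 (Dune-1), 47,032 (Dune-2), 46,765 (Willow-2), 40,921 (Dune-3), 39,565 (Willow-3), 34,761 (Zephyr-1), 32,011 (Zephyr-2), 29,915 (Willow-4), 29,450 (Verdant-1)
Highest rejected unit-bid = $29,449.
Willow wins 4 unit(s) at $29,449 each.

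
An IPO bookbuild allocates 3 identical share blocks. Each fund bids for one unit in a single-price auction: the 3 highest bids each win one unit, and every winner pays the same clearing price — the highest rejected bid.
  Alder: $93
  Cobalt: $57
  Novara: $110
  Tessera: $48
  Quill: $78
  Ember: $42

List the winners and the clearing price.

Novara, Alder, Quill; each pays $57

Sorting: 110 (Novara), 93 (Alder), 78 (Quill), 57 (Cobalt), 48 (Tessera), …
The 3 highest are Novara, Alder, Quill.
Clearing price = highest rejected bid = $57.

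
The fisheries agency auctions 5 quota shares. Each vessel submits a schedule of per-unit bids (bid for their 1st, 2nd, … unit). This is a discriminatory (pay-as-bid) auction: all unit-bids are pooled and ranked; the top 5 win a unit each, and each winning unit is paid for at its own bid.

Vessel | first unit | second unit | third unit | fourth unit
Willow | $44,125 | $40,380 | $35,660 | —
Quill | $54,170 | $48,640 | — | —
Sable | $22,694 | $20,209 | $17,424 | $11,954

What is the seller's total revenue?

Pooled unit-bids ranked (top 5): 54,170 (Quill-1), 48,640 (Quill-2), 44,125 (Willow-1), 40,380 (Willow-2), 35,660 (Willow-3)
Next rejected bid: $22,694 (not a price — pay-as-bid).
Each winning unit pays its own bid.
Revenue = 54,170 + 48,640 + 44,125 + 40,380 + 35,660 = $222,975.

Total revenue: $222,975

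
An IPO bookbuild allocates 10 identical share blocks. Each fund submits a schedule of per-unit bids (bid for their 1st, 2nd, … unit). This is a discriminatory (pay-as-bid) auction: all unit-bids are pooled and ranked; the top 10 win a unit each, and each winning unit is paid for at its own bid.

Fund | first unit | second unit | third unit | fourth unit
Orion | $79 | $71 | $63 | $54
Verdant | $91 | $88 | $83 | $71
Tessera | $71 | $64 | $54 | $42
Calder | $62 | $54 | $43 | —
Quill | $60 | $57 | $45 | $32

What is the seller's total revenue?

Pooled unit-bids ranked (top 10): 91 (Verdant-1), 88 (Verdant-2), 83 (Verdant-3), 79 (Orion-1), 71 (Orion-2), 71 (Verdant-4), 71 (Tessera-1), 64 (Tessera-2), 63 (Orion-3), 62 (Calder-1)
Next rejected bid: $60 (not a price — pay-as-bid).
Each winning unit pays its own bid.
Revenue = 91 + 88 + 83 + 79 + 71 + 71 + 71 + 64 + 63 + 62 = $743.

Total revenue: $743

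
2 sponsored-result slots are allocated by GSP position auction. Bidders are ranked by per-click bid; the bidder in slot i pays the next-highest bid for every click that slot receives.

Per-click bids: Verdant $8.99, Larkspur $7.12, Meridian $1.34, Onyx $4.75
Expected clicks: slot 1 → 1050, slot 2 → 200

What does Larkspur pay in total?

Larkspur pays $950.00

Ranked by bid: $8.99 (Verdant) > $7.12 (Larkspur) > $4.75 (Onyx) > …
Larkspur holds slot 2 → pays next bid $4.75 × 200 clicks = $950.00.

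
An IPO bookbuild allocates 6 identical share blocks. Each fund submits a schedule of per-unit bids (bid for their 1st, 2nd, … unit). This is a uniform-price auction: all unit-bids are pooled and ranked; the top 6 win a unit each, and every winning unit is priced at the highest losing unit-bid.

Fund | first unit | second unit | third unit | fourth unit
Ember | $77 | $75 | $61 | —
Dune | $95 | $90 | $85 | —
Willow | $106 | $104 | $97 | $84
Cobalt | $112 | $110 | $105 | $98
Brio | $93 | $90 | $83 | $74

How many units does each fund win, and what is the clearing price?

Merging the schedules and taking the best 6: 112 (Cobalt-1), 110 (Cobalt-2), 106 (Willow-1), 105 (Cobalt-3), 104 (Willow-2), 98 (Cobalt-4)
First bid not allocated: $97.
Allocation: Cobalt 4, Willow 2.

Cobalt 4, Willow 2; clearing price $97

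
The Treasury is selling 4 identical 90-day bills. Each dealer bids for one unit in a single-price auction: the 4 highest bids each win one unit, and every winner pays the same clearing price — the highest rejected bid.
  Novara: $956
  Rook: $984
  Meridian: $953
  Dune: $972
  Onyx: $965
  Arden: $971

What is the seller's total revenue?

Sorting: 984 (Rook), 972 (Dune), 971 (Arden), 965 (Onyx), 956 (Novara), 953 (Meridian)
Top 4: Rook, Dune, Arden, Onyx.
Clearing price = highest rejected bid = $956.
Total revenue = 4 × $956 = $3,824.

Total revenue: $3,824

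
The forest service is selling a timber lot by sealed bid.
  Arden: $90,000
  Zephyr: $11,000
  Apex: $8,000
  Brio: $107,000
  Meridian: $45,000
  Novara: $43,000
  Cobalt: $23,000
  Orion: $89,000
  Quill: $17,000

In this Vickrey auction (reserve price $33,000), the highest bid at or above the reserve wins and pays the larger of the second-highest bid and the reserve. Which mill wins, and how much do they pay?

Vickrey auction (reserve price $33,000): the highest bid at or above the reserve wins and pays the larger of the second-highest bid and the reserve.
Bids ranked: 107,000 (Brio) > 90,000 (Arden) > 89,000 (Orion) > 45,000 (Meridian) > 43,000 (Novara) > 23,000 (Cobalt) > …
Highest eligible bid: Brio at $107,000.
Second-highest bid $90,000 exceeds the reserve $33,000 → payment $90,000.

Brio pays $90,000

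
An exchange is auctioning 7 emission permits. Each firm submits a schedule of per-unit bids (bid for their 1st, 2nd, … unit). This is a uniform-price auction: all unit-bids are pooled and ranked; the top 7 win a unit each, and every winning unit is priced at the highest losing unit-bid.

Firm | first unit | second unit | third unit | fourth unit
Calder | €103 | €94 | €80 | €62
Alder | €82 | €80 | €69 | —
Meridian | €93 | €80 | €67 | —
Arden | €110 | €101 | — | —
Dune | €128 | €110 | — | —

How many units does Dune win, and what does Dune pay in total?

Dune: 2 units, pays €164

All unit-bids, highest first — top 7: 128 (Dune-1), 110 (Arden-1), 110 (Dune-2), 103 (Calder-1), 101 (Arden-2), 94 (Calder-2), 93 (Meridian-1)
The (k+1)-th unit-bid is €82.
Dune wins 2 unit(s) at €82 each.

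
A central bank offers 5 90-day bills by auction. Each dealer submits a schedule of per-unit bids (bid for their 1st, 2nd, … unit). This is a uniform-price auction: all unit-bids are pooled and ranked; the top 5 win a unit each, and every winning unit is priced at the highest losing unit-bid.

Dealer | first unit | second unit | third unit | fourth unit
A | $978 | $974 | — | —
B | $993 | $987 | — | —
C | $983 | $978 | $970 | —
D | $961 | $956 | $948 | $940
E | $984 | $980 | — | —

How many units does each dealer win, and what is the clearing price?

B 2, C 1, E 2; clearing price $978

Pooled unit-bids ranked (top 5): 993 (B-1), 987 (B-2), 984 (E-1), 983 (C-1), 980 (E-2)
Highest rejected unit-bid = $978.
Allocation: B 2, C 1, E 2.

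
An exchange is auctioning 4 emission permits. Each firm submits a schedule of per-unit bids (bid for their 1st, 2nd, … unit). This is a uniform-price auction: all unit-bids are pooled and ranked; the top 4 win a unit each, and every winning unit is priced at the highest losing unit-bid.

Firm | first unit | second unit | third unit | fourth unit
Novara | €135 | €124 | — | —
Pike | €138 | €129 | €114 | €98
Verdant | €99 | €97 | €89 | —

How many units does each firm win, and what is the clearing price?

Novara 2, Pike 2; clearing price €114

All unit-bids, highest first — top 4: 138 (Pike-1), 135 (Novara-1), 129 (Pike-2), 124 (Novara-2)
The (k+1)-th unit-bid is €114.
Allocation: Novara 2, Pike 2.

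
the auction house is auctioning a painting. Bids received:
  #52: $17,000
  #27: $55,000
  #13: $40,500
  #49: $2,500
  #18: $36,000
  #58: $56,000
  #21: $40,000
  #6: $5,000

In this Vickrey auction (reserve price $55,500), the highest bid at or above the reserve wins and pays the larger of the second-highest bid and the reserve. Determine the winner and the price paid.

Bids ranked: 56,000 (#58) > 55,000 (#27) > 40,500 (#13) > 40,000 (#21) > 36,000 (#18) > 17,000 (#52) > …
Highest eligible bid: #58 at $56,000.
Second-highest bid $55,000 is below the reserve $55,500, so the reserve binds → payment $55,500.

#58 pays $55,500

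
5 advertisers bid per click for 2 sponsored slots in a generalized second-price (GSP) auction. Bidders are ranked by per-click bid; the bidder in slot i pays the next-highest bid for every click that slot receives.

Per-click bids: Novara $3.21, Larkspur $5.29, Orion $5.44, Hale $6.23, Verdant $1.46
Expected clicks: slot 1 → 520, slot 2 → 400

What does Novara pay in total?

Novara pays $0.00

Per-click bids in order: $6.23 (Hale) > $5.44 (Orion) > $5.29 (Larkspur) > …
Novara ranks below slot 2 → no slot, pays nothing.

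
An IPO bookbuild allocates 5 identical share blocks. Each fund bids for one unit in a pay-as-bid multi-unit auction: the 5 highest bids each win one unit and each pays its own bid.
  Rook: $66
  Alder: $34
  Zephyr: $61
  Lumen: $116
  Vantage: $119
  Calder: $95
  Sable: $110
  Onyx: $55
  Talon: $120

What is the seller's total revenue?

Bids ranked high→low: 120 (Talon), 119 (Vantage), 116 (Lumen), 110 (Sable), 95 (Calder), 66 (Rook), 61 (Zephyr), …
Winners (5 units): Talon, Vantage, Lumen, Sable, Calder.
Total revenue = 120 + 119 + 116 + 110 + 95 = $560.

Total revenue: $560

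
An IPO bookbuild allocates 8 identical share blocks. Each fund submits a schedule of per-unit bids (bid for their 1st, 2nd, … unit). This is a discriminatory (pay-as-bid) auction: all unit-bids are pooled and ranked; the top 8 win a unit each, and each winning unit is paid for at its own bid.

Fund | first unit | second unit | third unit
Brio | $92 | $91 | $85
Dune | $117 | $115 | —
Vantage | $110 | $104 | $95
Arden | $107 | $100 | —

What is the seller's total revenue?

Total revenue: $840

Pooled unit-bids ranked (top 8): 117 (Dune-1), 115 (Dune-2), 110 (Vantage-1), 107 (Arden-1), 104 (Vantage-2), 100 (Arden-2), 95 (Vantage-3), 92 (Brio-1)
Next rejected bid: $91 (not a price — pay-as-bid).
Each winning unit pays its own bid.
Revenue = 117 + 115 + 110 + 107 + 104 + 100 + 95 + 92 = $840.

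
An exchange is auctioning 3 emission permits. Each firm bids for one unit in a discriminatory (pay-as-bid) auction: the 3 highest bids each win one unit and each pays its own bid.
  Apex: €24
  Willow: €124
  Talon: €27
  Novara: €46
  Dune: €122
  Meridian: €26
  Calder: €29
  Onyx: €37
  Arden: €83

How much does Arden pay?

Arden pays €83

Bids ranked high→low: 124 (Willow), 122 (Dune), 83 (Arden), 46 (Novara), 37 (Onyx), …
Winners (3 units): Willow, Dune, Arden.
Arden wins → own bid €83.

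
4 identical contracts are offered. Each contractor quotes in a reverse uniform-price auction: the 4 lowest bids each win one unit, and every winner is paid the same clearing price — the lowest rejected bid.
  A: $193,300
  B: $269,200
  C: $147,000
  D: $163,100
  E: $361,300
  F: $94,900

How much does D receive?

Bids ranked low→high: 94,900 (F), 147,000 (C), 163,100 (D), 193,300 (A), 269,200 (B), 361,300 (E)
Lowest 4: F, C, D, A.
First losing bid is B's $269,200, which sets the uniform price.
D wins → is paid $269,200.

D is paid $269,200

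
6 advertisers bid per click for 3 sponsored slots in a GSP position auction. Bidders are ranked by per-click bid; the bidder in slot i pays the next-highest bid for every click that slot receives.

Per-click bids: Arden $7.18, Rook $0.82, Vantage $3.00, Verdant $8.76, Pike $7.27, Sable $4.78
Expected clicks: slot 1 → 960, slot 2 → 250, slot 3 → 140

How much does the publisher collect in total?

Total revenue: $9443.40

Per-click bids in order: $8.76 (Verdant) > $7.27 (Pike) > $7.18 (Arden) > $4.78 (Sable) > …
Slot 1: Verdant pays $7.27 × 960 = $6979.20
Slot 2: Pike pays $7.18 × 250 = $1795.00
Slot 3: Arden pays $4.78 × 140 = $669.20
Total = $9443.40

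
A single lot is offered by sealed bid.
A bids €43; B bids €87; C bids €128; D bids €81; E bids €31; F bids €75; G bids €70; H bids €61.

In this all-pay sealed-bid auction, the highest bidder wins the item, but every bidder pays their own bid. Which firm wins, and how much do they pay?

All-pay sealed-bid auction: the highest bidder wins the item, but every bidder pays their own bid.
Bids in order: 128 (C) > 87 (B) > 81 (D) > 75 (F) > 70 (G) > 61 (H) > …
C wins with the top bid; all bids are sunk regardless.

C pays €128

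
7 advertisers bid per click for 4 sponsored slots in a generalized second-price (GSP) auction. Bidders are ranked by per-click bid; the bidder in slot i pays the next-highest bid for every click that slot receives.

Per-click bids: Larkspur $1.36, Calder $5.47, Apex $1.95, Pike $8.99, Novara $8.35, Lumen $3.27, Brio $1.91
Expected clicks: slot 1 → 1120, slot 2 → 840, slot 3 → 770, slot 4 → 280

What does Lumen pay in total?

Lumen pays $546.00

Ranked by bid: $8.99 (Pike) > $8.35 (Novara) > $5.47 (Calder) > $3.27 (Lumen) > $1.95 (Apex) > …
Lumen holds slot 4 → pays next bid $1.95 × 280 clicks = $546.00.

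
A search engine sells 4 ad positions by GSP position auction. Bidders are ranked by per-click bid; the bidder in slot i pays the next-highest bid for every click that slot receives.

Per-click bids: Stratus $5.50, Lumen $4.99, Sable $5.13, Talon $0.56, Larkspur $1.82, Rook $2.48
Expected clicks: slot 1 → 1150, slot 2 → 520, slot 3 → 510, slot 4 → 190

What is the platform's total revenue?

Total revenue: $10104.90

Sorting advertisers: $5.50 (Stratus) > $5.13 (Sable) > $4.99 (Lumen) > $2.48 (Rook) > $1.82 (Larkspur) > …
Slot 1: Stratus pays $5.13 × 1150 = $5899.50
Slot 2: Sable pays $4.99 × 520 = $2594.80
Slot 3: Lumen pays $2.48 × 510 = $1264.80
Slot 4: Rook pays $1.82 × 190 = $345.80
Total = $10104.90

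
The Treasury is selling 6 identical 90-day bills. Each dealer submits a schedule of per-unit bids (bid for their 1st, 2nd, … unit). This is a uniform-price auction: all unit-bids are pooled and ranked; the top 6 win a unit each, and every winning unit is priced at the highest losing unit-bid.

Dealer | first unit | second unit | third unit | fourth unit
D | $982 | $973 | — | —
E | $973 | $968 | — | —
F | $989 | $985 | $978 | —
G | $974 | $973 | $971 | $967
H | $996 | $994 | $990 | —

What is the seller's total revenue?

Pooled unit-bids ranked (top 6): 996 (H-1), 994 (H-2), 990 (H-3), 989 (F-1), 985 (F-2), 982 (D-1)
First bid not allocated: $978.
Allocation: D 1, F 2, H 3. Every unit priced at $978.
Revenue = 6 × 978 = $5,868.

Total revenue: $5,868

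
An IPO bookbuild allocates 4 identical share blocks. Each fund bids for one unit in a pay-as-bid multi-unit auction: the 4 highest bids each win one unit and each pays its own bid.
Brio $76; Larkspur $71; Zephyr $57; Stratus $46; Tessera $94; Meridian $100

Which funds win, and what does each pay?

Bids ranked high→low: 100 (Meridian), 94 (Tessera), 76 (Brio), 71 (Larkspur), 57 (Zephyr), 46 (Stratus)
Top 4: Meridian, Tessera, Brio, Larkspur.
Each winner pays its own bid: Meridian $100, Tessera $94, Brio $76, Larkspur $71.

Meridian $100, Tessera $94, Brio $76, Larkspur $71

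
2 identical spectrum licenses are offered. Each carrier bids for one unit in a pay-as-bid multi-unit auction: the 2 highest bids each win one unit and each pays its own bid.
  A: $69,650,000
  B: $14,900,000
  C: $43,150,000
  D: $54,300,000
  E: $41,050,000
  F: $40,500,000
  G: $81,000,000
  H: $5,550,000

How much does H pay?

H pays $0

Sorting: 81,000,000 (G), 69,650,000 (A), 54,300,000 (D), 43,150,000 (C), …
Winners (2 units): G, A.
H does not win → $0.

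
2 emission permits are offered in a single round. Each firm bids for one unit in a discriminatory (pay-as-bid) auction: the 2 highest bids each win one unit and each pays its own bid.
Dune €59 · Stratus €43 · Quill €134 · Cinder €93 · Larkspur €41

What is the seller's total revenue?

Ordering the bids: 134 (Quill), 93 (Cinder), 59 (Dune), 43 (Stratus), …
Winners (2 units): Quill, Cinder.
Total revenue = 134 + 93 = €227.

Total revenue: €227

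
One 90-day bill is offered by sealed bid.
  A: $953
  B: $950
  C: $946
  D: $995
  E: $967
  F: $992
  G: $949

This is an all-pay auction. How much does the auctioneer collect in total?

Total revenue: $6,752

Bids ranked: 995 (D) > 992 (F) > 967 (E) > 953 (A) > 950 (B) > 949 (G) > …
D wins with the top bid; all bids are sunk regardless.
Every bidder forfeits their bid regardless of winning.
Revenue = 953 + 950 + 946 + 995 + 967 + 992 + 949 = $6,752.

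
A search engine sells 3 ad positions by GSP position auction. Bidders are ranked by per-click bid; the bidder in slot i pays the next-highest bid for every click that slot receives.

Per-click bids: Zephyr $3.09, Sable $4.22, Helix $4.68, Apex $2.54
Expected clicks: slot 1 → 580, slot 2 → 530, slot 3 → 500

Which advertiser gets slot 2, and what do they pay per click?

Sorting advertisers: $4.68 (Helix) > $4.22 (Sable) > $3.09 (Zephyr) > $2.54 (Apex)
Slot 2 goes to the second-ranked bidder, Sable, who pays the next bid down: $3.09/click.

Sable; $3.09 per click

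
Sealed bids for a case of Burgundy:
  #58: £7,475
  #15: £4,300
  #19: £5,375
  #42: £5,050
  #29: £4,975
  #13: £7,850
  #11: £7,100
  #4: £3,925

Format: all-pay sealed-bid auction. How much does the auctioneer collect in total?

Bids in order: 7,850 (#13) > 7,475 (#58) > 7,100 (#11) > 5,375 (#19) > 5,050 (#42) > 4,975 (#29) > …
#13 wins with the top bid; all bids are sunk regardless.
Every bidder forfeits their bid regardless of winning.
Revenue = 7,475 + 4,300 + 5,375 + 5,050 + 4,975 + 7,850 + 7,100 + 3,925 = £46,050.

Total revenue: £46,050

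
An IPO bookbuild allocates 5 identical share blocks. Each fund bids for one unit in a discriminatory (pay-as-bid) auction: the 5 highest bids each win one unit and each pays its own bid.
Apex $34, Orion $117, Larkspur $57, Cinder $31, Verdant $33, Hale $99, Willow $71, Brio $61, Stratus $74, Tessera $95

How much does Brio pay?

Brio pays $0

Bids ranked high→low: 117 (Orion), 99 (Hale), 95 (Tessera), 74 (Stratus), 71 (Willow), 61 (Brio), 57 (Larkspur), …
The 5 highest are Orion, Hale, Tessera, Stratus, Willow.
Brio does not win → $0.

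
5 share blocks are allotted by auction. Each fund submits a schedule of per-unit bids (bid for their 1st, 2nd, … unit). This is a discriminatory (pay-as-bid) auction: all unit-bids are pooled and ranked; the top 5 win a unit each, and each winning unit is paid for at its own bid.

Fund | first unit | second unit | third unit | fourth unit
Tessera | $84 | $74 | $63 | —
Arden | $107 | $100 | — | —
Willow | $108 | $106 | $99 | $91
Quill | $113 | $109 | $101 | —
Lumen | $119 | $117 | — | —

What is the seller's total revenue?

Pooled unit-bids ranked (top 5): 119 (Lumen-1), 117 (Lumen-2), 113 (Quill-1), 109 (Quill-2), 108 (Willow-1)
Next rejected bid: $107 (not a price — pay-as-bid).
Each winning unit pays its own bid.
Revenue = 119 + 117 + 113 + 109 + 108 = $566.

Total revenue: $566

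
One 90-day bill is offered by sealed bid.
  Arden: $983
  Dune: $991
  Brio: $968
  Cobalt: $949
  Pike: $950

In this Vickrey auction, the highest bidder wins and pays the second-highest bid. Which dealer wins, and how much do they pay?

Sorting bids: 991 (Dune) > 983 (Arden) > 968 (Brio) > 950 (Pike) > 949 (Cobalt)
Dune wins with the highest bid; price is set by the runner-up at $983.

Dune pays $983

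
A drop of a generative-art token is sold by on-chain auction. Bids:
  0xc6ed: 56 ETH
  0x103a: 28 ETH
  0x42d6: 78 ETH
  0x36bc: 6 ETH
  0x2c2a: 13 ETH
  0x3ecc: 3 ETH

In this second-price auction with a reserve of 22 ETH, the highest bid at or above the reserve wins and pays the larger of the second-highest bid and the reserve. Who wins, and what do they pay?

Rule: the highest bid at or above the reserve wins and pays the larger of the second-highest bid and the reserve.
Bids ranked: 78 (0x42d6) > 56 (0xc6ed) > 28 (0x103a) > 13 (0x2c2a) > 6 (0x36bc) > 3 (0x3ecc)
0x42d6 has the top bid at or above the reserve (78 ETH).
Second-highest bid 56 ETH exceeds the reserve 22 ETH → payment 56 ETH.

0x42d6 pays 56 ETH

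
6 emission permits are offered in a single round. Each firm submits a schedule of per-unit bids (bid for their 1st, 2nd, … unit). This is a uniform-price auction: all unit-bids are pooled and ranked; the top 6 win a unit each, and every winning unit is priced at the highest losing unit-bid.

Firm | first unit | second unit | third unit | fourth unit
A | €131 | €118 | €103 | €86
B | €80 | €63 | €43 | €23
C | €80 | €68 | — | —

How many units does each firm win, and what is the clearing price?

A 4, B 1, C 1; clearing price €68

Pooled unit-bids ranked (top 6): 131 (A-1), 118 (A-2), 103 (A-3), 86 (A-4), 80 (B-1), 80 (C-1)
The (k+1)-th unit-bid is €68.
Allocation: A 4, B 1, C 1.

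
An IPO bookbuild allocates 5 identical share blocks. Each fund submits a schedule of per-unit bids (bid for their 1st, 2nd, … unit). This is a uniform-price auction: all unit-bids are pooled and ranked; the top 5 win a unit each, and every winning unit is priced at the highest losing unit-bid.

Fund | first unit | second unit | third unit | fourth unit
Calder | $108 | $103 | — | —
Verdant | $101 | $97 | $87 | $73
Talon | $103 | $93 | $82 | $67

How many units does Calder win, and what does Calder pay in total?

Pooled unit-bids ranked (top 5): 108 (Calder-1), 103 (Calder-2), 103 (Talon-1), 101 (Verdant-1), 97 (Verdant-2)
First bid not allocated: $93.
Calder wins 2 unit(s) at $93 each.

Calder: 2 units, pays $186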